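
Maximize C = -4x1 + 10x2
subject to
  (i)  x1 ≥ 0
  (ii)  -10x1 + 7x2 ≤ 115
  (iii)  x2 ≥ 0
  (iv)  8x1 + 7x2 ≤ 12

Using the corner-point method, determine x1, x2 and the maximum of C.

x1 = 0, x2 = 12/7, maximum C = 120/7

Feasible corners and C = -4x1 + 10x2:
  (0, 0) → C = 0
  (0, 12/7) → C = 120/7
  (3/2, 0) → C = -6

The optimum lies where x1 = 0 and 8x1 + 7x2 = 12.
Solving simultaneously gives x1 = 0, x2 = 12/7.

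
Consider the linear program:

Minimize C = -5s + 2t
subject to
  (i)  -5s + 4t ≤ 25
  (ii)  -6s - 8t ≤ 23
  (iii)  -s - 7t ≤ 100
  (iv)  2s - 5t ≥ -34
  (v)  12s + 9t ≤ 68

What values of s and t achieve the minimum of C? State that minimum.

s = 751/42, t = -114/7, minimum C = -5123/42

Feasible corners and C = -5s + 2t:
  (-73/16, 35/64) → C = 765/32
  (47/93, 640/93) → C = 1045/93
  (751/42, -114/7) → C = -5123/42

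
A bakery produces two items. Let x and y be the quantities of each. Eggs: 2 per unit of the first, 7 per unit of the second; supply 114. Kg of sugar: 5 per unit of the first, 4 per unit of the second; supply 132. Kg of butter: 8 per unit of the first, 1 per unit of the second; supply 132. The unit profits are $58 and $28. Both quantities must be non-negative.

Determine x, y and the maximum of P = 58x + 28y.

Vertices and P = 58x + 28y:
  (0, 0) → P = 0
  (0, 114/7) → P = 456
  (33/2, 0) → P = 957
  (15, 12) → P = 1206

At the optimal vertex, 2x + 7y = 114 and 8x + y = 132.
Solving simultaneously gives x = 15, y = 12.

x = 15, y = 12, maximum P = 1206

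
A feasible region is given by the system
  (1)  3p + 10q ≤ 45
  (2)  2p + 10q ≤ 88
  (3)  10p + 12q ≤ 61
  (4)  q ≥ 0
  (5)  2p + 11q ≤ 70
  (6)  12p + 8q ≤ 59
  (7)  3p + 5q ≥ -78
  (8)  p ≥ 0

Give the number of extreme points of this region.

5

Pairwise boundary intersections that survive every other constraint:
  (35/32, 267/64)
  (0, 9/2)
  (55/16, 71/32)
  (59/12, 0)
  (0, 0)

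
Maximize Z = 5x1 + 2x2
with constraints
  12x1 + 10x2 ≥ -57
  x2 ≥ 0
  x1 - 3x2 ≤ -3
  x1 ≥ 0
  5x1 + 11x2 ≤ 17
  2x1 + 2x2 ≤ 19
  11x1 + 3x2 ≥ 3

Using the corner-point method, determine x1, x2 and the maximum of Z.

x1 = 9/13, x2 = 16/13, maximum Z = 77/13

Feasible corners and Z = 5x1 + 2x2:
  (0, 1) → Z = 2
  (9/13, 16/13) → Z = 77/13
  (0, 17/11) → Z = 34/11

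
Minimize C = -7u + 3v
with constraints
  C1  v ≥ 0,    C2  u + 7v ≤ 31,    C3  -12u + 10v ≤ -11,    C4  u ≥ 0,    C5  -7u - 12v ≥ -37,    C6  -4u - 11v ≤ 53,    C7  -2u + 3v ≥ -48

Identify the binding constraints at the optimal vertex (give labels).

Feasible corners and C = -7u + 3v:
  (11/12, 0) → C = -77/12
  (37/7, 0) → C = -37
  (251/107, 367/214) → C = -2413/214

The minimum is at (37/7, 0). Substituting into each constraint, equality holds for C1 and C5; the remaining constraints have slack.

C1 and C5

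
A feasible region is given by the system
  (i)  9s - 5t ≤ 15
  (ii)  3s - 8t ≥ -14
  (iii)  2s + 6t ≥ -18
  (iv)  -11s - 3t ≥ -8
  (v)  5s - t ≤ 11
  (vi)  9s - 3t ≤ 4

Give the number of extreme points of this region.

The feasible vertices (each the meet of two boundaries and inside every other half-plane) are:
  (-114/17, -13/17)
  (22/97, 178/97)
  (-1/2, -17/6)
  (3/5, 7/15)

4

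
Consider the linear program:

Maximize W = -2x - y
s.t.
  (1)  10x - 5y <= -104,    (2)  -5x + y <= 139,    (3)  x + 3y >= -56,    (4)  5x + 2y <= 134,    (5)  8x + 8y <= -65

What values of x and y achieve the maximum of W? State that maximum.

Vertices and W = -2x - y:
  (-592/35, -456/35) → W = 328/7
  (-1157/120, 91/60) → W = 533/30
  (-473/16, -141/16) → W = 1087/16
  (-1177/48, 787/48) → W = 1567/48

The binding constraints are -5x + y = 139 and x + 3y = -56.
Solving simultaneously gives x = -473/16, y = -141/16.

x = -473/16, y = -141/16, maximum W = 1087/16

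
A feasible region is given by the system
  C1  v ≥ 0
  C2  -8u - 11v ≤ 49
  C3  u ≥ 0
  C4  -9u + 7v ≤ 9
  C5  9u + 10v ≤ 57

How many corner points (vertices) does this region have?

The feasible vertices (each the meet of two boundaries and inside every other half-plane) are:
  (0, 0)
  (19/3, 0)
  (0, 9/7)
  (103/51, 66/17)

4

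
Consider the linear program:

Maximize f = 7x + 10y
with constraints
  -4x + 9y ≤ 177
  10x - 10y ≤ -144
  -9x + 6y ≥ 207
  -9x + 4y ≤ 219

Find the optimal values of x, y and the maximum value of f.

x = -267/19, y = 255/19, maximum f = 681/19

Extreme points and f = 7x + 10y:
  (-267/19, 255/19) → f = 681/19
  (-1263/65, 717/65) → f = -1671/65
  (-27, -6) → f = -249

At the optimal vertex, -4x + 9y = 177 and -9x + 6y = 207.
Solving simultaneously gives x = -267/19, y = 255/19.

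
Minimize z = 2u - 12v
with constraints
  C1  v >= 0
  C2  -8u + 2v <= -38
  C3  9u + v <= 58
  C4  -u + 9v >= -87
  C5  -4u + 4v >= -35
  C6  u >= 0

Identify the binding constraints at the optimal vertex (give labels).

Corner points and z = 2u - 12v:
  (19/4, 0) → z = 19/2
  (58/9, 0) → z = 116/9
  (77/13, 61/13) → z = -578/13

The minimum is at (77/13, 61/13). Substituting into each constraint, equality holds for C2 and C3; the remaining constraints have slack.

C2 and C3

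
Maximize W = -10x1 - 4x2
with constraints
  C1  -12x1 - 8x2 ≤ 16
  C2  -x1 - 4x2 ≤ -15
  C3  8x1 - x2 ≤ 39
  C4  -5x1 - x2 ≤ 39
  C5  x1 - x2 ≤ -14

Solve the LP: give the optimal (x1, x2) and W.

The feasible region is unbounded (it extends along (1, 8), (-1, 5)), but W strictly decreases along every unbounded feasible direction, so there is no improving ray and the maximum is attained at a vertex.

At the optimal vertex, -12x1 - 8x2 = 16 and -5x1 - x2 = 39.
Solving simultaneously gives x1 = -74/7, x2 = 97/7.

x1 = -74/7, x2 = 97/7, maximum W = 352/7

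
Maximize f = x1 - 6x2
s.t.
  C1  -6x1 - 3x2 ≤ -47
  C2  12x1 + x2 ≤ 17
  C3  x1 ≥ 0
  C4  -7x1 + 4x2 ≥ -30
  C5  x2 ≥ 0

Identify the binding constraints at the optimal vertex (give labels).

Feasible corners and f = x1 - 6x2:
  (2/15, 77/5) → f = -1384/15
  (0, 47/3) → f = -94
  (0, 17) → f = -102

The maximum is at (2/15, 77/5). Substituting into each constraint, equality holds for C1 and C2; the remaining constraints have slack.

C1 and C2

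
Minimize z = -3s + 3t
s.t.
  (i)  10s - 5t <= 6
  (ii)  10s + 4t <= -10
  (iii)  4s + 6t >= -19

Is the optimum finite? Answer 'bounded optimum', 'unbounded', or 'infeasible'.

bounded optimum

Corner points and z = -3s + 3t:
  (-13/45, -16/9) → z = -67/15
  (-59/80, -107/40) → z = -93/16
The feasible region has finitely many vertices and no improving ray; the minimum is -93/16 at (-59/80, -107/40).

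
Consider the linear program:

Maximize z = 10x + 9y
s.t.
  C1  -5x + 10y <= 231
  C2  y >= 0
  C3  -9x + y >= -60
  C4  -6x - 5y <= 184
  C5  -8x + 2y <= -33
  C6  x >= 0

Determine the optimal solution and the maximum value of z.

Vertices and z = 10x + 9y:
  (20/3, 0) → z = 200/3
  (33/8, 0) → z = 165/4
  (87/10, 183/10) → z = 2517/10

The optimum lies where -9x + y = -60 and -8x + 2y = -33.
Solving simultaneously gives x = 87/10, y = 183/10.

x = 87/10, y = 183/10, maximum z = 2517/10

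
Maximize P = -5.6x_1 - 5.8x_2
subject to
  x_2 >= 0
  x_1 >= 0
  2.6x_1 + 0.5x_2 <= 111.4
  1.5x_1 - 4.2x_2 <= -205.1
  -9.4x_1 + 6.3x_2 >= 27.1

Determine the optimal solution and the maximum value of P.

Corner points and P = -5.6x_1 - 5.8x_2:
  (0, 1114/5) → P = -32306/25
  (0, 293/6) → P = -8497/30
  (36533/1167, 70036/1167) → P = -3053968/5835

The optimum lies where x_1 = 0 and 1.5x_1 - 4.2x_2 = -205.1.
Solving simultaneously gives x_1 = 0, x_2 = 293/6.

x_1 = 0, x_2 = 293/6, maximum P = -8497/30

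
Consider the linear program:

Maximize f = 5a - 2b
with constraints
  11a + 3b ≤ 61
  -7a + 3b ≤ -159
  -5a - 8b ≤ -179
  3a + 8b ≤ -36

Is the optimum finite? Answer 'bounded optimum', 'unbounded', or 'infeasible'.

infeasible

The boundaries 11a + 3b = 61 and -7a + 3b = -159 meet at (110/9, -661/27), but that point violates -5a - 8b ≤ -179. Every candidate vertex is excluded by some other constraint, so the feasible region is empty.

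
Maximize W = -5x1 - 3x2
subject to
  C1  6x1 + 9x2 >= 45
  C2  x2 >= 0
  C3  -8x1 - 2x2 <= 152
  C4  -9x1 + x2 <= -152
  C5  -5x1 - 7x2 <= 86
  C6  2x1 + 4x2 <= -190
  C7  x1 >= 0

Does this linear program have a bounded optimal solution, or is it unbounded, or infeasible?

infeasible

The boundaries 6x1 + 9x2 = 45 and 2x1 + 4x2 = -190 meet at (315, -205), but that point violates x2 ≥ 0. Every candidate vertex is excluded by some other constraint, so the feasible region is empty.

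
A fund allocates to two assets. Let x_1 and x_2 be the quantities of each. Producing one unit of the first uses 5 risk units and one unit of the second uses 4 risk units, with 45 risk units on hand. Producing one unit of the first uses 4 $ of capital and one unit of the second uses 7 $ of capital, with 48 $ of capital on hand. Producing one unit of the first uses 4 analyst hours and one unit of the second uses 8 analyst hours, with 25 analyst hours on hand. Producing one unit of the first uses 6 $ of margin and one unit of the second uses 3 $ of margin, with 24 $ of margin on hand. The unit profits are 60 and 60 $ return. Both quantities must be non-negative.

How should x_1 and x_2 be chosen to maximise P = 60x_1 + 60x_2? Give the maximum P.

Extreme points and P = 60x_1 + 60x_2:
  (0, 0) → P = 0
  (0, 25/8) → P = 375/2
  (4, 0) → P = 240
  (13/4, 3/2) → P = 285

At the optimal vertex, 4x_1 + 8x_2 = 25 and 6x_1 + 3x_2 = 24.
Solving simultaneously gives x_1 = 13/4, x_2 = 3/2.

x_1 = 13/4, x_2 = 3/2, maximum P = 285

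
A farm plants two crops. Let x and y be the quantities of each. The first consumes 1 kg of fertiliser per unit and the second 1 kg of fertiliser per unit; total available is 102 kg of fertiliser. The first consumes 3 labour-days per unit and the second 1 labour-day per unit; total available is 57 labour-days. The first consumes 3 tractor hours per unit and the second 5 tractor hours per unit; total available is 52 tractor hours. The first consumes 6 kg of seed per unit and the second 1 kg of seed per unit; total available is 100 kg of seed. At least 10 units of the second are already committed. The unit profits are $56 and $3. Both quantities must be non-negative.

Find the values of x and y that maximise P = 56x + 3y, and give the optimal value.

x = 2/3, y = 10, maximum P = 202/3

Vertices and P = 56x + 3y:
  (0, 52/5) → P = 156/5
  (0, 10) → P = 30
  (2/3, 10) → P = 202/3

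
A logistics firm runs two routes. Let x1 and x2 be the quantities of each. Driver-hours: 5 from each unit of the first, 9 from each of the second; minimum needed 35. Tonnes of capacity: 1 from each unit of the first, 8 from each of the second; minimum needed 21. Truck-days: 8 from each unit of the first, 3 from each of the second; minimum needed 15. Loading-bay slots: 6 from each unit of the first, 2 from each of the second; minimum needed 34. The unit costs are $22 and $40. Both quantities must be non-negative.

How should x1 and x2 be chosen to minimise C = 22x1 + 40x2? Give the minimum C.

Vertices and C = 22x1 + 40x2:
  (0, 17) → C = 680
  (21, 0) → C = 462
  (5, 2) → C = 190
The feasible region is unbounded (it extends along (0, 1), (1, 0)), but C strictly increases along every unbounded feasible direction, so there is no improving ray and the minimum is attained at a vertex.

The optimum lies where x1 + 8x2 = 21 and 6x1 + 2x2 = 34.
Solving simultaneously gives x1 = 5, x2 = 2.

x1 = 5, x2 = 2, minimum C = 190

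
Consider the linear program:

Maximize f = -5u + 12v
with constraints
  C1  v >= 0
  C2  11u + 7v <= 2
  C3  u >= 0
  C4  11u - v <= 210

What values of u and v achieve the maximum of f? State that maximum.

Extreme points and f = -5u + 12v:
  (2/11, 0) → f = -10/11
  (0, 0) → f = 0
  (0, 2/7) → f = 24/7

At the optimal vertex, 11u + 7v = 2 and u = 0.
Solving simultaneously gives u = 0, v = 2/7.

u = 0, v = 2/7, maximum f = 24/7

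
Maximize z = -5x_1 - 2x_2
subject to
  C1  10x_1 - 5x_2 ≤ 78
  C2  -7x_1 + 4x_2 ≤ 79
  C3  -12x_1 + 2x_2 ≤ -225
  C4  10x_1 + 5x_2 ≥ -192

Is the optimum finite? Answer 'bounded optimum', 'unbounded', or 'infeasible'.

Vertices and z = -5x_1 - 2x_2:
  (707/5, 1336/5) → z = -6207/5
  (969/40, 657/20) → z = -7473/40
  (529/17, 2523/34) → z = -304
The feasible region has finitely many vertices and no improving ray; the maximum is -7473/40 at (969/40, 657/20).

bounded optimum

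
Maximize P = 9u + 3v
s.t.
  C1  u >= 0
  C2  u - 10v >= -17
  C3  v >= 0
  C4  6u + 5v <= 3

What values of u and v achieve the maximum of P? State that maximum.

Corner points and P = 9u + 3v:
  (0, 0) → P = 0
  (0, 3/5) → P = 9/5
  (1/2, 0) → P = 9/2

The binding constraints are v = 0 and 6u + 5v = 3.
Solving simultaneously gives u = 1/2, v = 0.

u = 1/2, v = 0, maximum P = 9/2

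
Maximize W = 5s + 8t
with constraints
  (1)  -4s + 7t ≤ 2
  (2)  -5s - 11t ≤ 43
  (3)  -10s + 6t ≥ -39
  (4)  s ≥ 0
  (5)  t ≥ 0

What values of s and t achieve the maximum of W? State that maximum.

s = 285/46, t = 88/23, maximum W = 2833/46

Extreme points and W = 5s + 8t:
  (285/46, 88/23) → W = 2833/46
  (0, 2/7) → W = 16/7
  (39/10, 0) → W = 39/2
  (0, 0) → W = 0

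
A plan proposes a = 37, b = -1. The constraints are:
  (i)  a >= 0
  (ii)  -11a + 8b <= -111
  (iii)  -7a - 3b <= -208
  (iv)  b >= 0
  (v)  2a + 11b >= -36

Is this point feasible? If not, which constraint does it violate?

not feasible — violates (iv)

Constraint (iv): b = -1, which is not ≥ 0. All other constraints are satisfied.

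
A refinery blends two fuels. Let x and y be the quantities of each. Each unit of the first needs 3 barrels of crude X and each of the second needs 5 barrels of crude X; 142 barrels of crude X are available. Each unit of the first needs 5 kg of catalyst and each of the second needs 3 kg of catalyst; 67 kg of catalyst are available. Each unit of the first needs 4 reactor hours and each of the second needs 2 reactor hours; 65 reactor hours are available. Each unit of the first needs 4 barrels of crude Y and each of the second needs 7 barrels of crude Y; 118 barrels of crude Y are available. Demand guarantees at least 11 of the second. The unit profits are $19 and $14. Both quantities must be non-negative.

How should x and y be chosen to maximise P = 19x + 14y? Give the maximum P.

x = 5, y = 14, maximum P = 291

Extreme points and P = 19x + 14y:
  (0, 118/7) → P = 236
  (0, 11) → P = 154
  (5, 14) → P = 291
  (34/5, 11) → P = 1416/5

The binding constraints are 5x + 3y = 67 and 4x + 7y = 118.
Solving simultaneously gives x = 5, y = 14.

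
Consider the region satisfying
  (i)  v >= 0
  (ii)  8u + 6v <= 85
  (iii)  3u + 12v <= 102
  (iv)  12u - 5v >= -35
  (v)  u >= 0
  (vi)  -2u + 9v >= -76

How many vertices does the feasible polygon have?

5

Of the 15 pairwise boundary intersections, those satisfying every inequality are:
  (85/8, 0)
  (0, 0)
  (68/13, 187/26)
  (30/53, 443/53)
  (0, 7)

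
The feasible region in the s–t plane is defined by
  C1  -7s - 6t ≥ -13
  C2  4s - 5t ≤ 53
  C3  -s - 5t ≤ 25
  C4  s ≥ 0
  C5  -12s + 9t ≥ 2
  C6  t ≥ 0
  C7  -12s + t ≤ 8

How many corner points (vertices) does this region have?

The feasible vertices (each the meet of two boundaries and inside every other half-plane) are:
  (0, 13/6)
  (7/9, 34/27)
  (0, 2/9)

3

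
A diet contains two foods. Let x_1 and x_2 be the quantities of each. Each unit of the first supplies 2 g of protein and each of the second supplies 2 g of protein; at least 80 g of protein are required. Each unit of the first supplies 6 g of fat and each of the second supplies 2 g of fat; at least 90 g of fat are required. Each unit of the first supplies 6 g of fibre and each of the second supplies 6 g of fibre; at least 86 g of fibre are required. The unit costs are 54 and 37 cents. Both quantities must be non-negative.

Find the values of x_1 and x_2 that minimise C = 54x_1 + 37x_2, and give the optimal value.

Corner points and C = 54x_1 + 37x_2:
  (0, 45) → C = 1665
  (40, 0) → C = 2160
  (5/2, 75/2) → C = 3045/2
The feasible region is unbounded (it extends along (0, 1), (1, 0)), but C strictly increases along every unbounded feasible direction, so there is no improving ray and the minimum is attained at a vertex.

x_1 = 5/2, x_2 = 75/2, minimum C = 3045/2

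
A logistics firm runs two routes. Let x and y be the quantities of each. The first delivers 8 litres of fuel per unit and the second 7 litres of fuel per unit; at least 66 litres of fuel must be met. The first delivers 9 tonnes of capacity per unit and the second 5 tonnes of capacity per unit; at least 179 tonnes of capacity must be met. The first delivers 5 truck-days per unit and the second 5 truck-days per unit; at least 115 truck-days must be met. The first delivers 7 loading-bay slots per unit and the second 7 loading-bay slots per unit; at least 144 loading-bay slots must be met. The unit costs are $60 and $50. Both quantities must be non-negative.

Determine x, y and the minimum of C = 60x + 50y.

The feasible region is unbounded (it extends along (0, 1), (1, 0)), but C strictly increases along every unbounded feasible direction, so there is no improving ray and the minimum is attained at a vertex.

The binding constraints are 9x + 5y = 179 and 5x + 5y = 115.
Solving simultaneously gives x = 16, y = 7.

x = 16, y = 7, minimum C = 1310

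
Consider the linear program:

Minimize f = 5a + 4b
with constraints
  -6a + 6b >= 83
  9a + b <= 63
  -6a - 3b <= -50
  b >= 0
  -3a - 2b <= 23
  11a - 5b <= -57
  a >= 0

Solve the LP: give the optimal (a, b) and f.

Vertices and f = 5a + 4b:
  (17/18, 133/9) → f = 383/6
  (73/36, 571/36) → f = 883/12
  (129/28, 603/28) → f = 3057/28
  (0, 63) → f = 252
  (0, 50/3) → f = 200/3

The optimum lies where -6a + 6b = 83 and -6a - 3b = -50.
Solving simultaneously gives a = 17/18, b = 133/9.

a = 17/18, b = 133/9, minimum f = 383/6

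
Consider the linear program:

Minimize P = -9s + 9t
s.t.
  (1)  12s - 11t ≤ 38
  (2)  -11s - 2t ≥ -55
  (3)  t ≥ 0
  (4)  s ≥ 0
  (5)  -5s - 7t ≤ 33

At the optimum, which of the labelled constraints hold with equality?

(1) and (3)

Vertices and P = -9s + 9t:
  (681/145, 242/145) → P = -3951/145
  (19/6, 0) → P = -57/2
  (0, 55/2) → P = 495/2
  (0, 0) → P = 0

The minimum is at (19/6, 0). Substituting into each constraint, equality holds for (1) and (3); the remaining constraints have slack.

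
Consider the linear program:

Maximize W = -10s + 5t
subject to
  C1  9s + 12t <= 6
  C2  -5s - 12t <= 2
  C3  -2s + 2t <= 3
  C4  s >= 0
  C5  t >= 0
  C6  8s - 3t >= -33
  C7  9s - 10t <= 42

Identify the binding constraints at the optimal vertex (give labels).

C1 and C4

Corner points and W = -10s + 5t:
  (0, 1/2) → W = 5/2
  (2/3, 0) → W = -20/3
  (0, 0) → W = 0

The maximum is at (0, 1/2). Substituting into each constraint, equality holds for C1 and C4; the remaining constraints have slack.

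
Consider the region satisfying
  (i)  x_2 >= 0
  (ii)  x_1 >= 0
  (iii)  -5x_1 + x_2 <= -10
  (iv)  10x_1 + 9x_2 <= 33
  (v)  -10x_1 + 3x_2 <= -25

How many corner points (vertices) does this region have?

Of the 10 pairwise boundary intersections, those satisfying every inequality are:
  (33/10, 0)
  (5/2, 0)
  (27/10, 2/3)

3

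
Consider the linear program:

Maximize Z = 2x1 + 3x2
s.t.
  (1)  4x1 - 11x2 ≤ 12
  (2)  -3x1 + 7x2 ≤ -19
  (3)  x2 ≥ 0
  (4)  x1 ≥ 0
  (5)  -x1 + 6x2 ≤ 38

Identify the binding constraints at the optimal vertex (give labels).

Vertices and Z = 2x1 + 3x2:
  (25, 8) → Z = 74
  (490/13, 164/13) → Z = 1472/13
  (380/11, 133/11) → Z = 1159/11

The maximum is at (490/13, 164/13). Substituting into each constraint, equality holds for (1) and (5); the remaining constraints have slack.

(1) and (5)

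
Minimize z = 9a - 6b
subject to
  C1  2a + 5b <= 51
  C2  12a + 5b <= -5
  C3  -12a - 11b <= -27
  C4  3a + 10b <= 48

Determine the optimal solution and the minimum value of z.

Extreme points and z = 9a - 6b:
  (-95/36, 16/3) → z = -223/4
  (-58/21, 197/35) → z = -2052/35
  (-86/29, 165/29) → z = -1764/29

The optimum lies where -12a - 11b = -27 and 3a + 10b = 48.
Solving simultaneously gives a = -86/29, b = 165/29.

a = -86/29, b = 165/29, minimum z = -1764/29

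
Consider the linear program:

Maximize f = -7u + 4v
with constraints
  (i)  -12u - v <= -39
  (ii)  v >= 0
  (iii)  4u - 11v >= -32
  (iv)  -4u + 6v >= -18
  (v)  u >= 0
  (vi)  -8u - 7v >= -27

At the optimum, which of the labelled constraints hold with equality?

Extreme points and f = -7u + 4v:
  (13/4, 0) → f = -91/4
  (123/38, 3/19) → f = -837/38
  (27/8, 0) → f = -189/8

The maximum is at (123/38, 3/19). Substituting into each constraint, equality holds for (i) and (vi); the remaining constraints have slack.

(i) and (vi)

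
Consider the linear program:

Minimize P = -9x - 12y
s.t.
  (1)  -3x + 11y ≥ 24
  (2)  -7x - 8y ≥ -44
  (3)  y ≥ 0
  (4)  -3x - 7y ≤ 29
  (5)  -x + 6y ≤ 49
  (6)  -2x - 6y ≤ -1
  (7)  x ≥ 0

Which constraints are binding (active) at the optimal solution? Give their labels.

(2) and (7)

Vertices and P = -9x - 12y:
  (292/101, 300/101) → P = -6228/101
  (0, 24/11) → P = -288/11
  (0, 11/2) → P = -66

The minimum is at (0, 11/2). Substituting into each constraint, equality holds for (2) and (7); the remaining constraints have slack.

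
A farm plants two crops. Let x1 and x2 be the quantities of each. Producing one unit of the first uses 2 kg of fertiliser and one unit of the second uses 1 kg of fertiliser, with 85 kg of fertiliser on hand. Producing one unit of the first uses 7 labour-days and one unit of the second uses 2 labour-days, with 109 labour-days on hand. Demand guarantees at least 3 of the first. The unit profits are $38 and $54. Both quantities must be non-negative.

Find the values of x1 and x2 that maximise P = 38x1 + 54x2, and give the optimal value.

x1 = 3, x2 = 44, maximum P = 2490

Feasible corners and P = 38x1 + 54x2:
  (109/7, 0) → P = 4142/7
  (3, 0) → P = 114
  (3, 44) → P = 2490

The binding constraints are 7x1 + 2x2 = 109 and x1 = 3.
Solving simultaneously gives x1 = 3, x2 = 44.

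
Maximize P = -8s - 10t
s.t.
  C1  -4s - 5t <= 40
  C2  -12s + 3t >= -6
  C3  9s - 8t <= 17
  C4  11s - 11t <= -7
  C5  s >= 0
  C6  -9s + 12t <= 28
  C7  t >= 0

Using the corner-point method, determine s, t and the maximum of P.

Feasible corners and P = -8s - 10t:
  (29/33, 50/33) → P = -244/11
  (4/3, 10/3) → P = -44
  (0, 7/11) → P = -70/11
  (0, 7/3) → P = -70/3

s = 0, t = 7/11, maximum P = -70/11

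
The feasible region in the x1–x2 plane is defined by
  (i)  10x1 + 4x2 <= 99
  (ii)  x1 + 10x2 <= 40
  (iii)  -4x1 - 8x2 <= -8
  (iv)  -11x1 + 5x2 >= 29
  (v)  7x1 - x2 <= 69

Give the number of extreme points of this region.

Of the 10 pairwise boundary intersections, those satisfying every inequality are:
  (-15/2, 19/4)
  (-18/23, 469/115)
  (-16/9, 17/9)

3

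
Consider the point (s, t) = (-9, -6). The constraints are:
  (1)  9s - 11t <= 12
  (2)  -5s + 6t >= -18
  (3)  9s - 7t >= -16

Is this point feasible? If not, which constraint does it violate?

not feasible — violates (3)

Constraint (3): 9s - 7t = -39, which is not ≥ -16. All other constraints are satisfied.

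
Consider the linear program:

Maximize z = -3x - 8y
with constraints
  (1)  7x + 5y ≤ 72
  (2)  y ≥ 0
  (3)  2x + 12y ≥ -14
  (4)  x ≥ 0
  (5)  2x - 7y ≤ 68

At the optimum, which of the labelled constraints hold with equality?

(2) and (4)

Corner points and z = -3x - 8y:
  (72/7, 0) → z = -216/7
  (0, 72/5) → z = -576/5
  (0, 0) → z = 0

The maximum is at (0, 0). Substituting into each constraint, equality holds for (2) and (4); the remaining constraints have slack.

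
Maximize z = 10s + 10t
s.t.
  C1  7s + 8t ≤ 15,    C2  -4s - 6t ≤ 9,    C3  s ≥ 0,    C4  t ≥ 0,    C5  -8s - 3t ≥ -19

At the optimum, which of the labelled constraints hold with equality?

Vertices and z = 10s + 10t:
  (0, 15/8) → z = 75/4
  (15/7, 0) → z = 150/7
  (0, 0) → z = 0

The maximum is at (15/7, 0). Substituting into each constraint, equality holds for C1 and C4; the remaining constraints have slack.

C1 and C4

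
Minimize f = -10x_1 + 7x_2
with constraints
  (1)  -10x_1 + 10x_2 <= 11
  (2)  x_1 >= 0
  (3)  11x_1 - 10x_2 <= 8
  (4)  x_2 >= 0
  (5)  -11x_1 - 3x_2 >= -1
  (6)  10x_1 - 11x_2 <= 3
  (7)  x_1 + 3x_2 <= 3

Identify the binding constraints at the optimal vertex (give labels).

(4) and (5)

Feasible corners and f = -10x_1 + 7x_2:
  (0, 0) → f = 0
  (0, 1/3) → f = 7/3
  (1/11, 0) → f = -10/11

The minimum is at (1/11, 0). Substituting into each constraint, equality holds for (4) and (5); the remaining constraints have slack.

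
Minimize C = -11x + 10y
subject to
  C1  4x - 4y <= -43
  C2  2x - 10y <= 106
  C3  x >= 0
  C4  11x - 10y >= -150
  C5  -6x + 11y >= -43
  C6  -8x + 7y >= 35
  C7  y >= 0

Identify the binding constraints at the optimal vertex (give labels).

Feasible corners and C = -11x + 10y:
  (0, 43/4) → C = 215/2
  (161/4, 51) → C = 269/4
  (0, 15) → C = 150
  (700/3, 815/3) → C = 150

The minimum is at (161/4, 51). Substituting into each constraint, equality holds for C1 and C6; the remaining constraints have slack.

C1 and C6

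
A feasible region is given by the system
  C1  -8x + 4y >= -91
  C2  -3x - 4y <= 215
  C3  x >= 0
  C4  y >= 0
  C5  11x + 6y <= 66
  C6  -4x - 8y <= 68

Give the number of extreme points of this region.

Pairwise boundary intersections that survive every other constraint:
  (0, 0)
  (0, 11)
  (6, 0)

3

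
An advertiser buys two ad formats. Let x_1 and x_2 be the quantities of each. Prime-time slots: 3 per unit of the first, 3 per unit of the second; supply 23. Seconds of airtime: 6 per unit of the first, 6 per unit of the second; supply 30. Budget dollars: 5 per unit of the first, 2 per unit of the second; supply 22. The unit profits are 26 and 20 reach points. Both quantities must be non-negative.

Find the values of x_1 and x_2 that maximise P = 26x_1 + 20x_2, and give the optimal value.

x_1 = 4, x_2 = 1, maximum P = 124

Feasible corners and P = 26x_1 + 20x_2:
  (0, 0) → P = 0
  (0, 5) → P = 100
  (22/5, 0) → P = 572/5
  (4, 1) → P = 124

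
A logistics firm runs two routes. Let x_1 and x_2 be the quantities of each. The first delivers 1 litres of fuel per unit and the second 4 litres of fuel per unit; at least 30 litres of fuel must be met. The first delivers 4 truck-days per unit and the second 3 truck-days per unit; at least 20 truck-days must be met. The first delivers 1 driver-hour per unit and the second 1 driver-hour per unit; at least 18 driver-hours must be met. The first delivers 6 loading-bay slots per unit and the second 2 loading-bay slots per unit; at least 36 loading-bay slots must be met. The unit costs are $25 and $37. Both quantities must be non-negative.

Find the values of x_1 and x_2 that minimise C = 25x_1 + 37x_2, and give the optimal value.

x_1 = 14, x_2 = 4, minimum C = 498

Corner points and C = 25x_1 + 37x_2:
  (0, 18) → C = 666
  (30, 0) → C = 750
  (14, 4) → C = 498
The feasible region is unbounded (it extends along (0, 1), (1, 0)), but C strictly increases along every unbounded feasible direction, so there is no improving ray and the minimum is attained at a vertex.

The binding constraints are x_1 + 4x_2 = 30 and x_1 + x_2 = 18.
Solving simultaneously gives x_1 = 14, x_2 = 4.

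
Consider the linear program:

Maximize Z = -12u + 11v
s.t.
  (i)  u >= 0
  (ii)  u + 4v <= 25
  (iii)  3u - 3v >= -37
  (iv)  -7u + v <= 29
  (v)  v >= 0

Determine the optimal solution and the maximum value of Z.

u = 0, v = 25/4, maximum Z = 275/4

The binding constraints are u = 0 and u + 4v = 25.
Solving simultaneously gives u = 0, v = 25/4.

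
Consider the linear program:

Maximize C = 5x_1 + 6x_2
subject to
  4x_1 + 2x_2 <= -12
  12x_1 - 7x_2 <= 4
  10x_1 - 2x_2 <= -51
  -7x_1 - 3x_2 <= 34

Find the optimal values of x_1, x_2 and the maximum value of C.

Vertices and C = 5x_1 + 6x_2:
  (-9/2, 3) → C = -9/2
  (-16, 26) → C = 76
  (-221/44, 17/44) → C = -1003/44

x_1 = -16, x_2 = 26, maximum C = 76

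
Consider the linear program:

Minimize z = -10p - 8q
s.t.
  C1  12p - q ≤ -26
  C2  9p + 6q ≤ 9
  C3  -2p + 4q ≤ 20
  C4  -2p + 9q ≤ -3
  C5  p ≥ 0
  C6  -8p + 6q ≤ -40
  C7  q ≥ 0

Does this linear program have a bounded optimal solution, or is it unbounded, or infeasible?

infeasible

The boundaries -8p + 6q = -40 and q = 0 meet at (5, 0), but that point violates 12p - q ≤ -26. Every candidate vertex is excluded by some other constraint, so the feasible region is empty.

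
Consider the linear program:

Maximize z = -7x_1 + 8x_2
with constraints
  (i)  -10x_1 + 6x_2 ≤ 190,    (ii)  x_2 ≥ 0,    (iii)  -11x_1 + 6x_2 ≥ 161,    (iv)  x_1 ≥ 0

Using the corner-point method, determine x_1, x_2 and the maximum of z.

Feasible corners and z = -7x_1 + 8x_2:
  (29, 80) → z = 437
  (0, 95/3) → z = 760/3
  (0, 161/6) → z = 644/3

The binding constraints are -10x_1 + 6x_2 = 190 and -11x_1 + 6x_2 = 161.
Solving simultaneously gives x_1 = 29, x_2 = 80.

x_1 = 29, x_2 = 80, maximum z = 437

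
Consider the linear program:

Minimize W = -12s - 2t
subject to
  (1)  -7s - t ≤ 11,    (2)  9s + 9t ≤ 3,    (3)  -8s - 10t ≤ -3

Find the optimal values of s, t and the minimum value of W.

Extreme points and W = -12s - 2t:
  (-17/9, 20/9) → W = 164/9
  (-113/62, 109/62) → W = 569/31
  (1/6, 1/6) → W = -7/3

s = 1/6, t = 1/6, minimum W = -7/3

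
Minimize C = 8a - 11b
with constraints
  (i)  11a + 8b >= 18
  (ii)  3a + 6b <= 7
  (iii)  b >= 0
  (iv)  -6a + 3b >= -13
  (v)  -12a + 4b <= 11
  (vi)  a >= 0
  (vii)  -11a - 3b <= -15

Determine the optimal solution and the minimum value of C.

a = 26/21, b = 23/42, minimum C = 163/42

Corner points and C = 8a - 11b:
  (26/21, 23/42) → C = 163/42
  (18/11, 0) → C = 144/11
  (11/5, 1/15) → C = 253/15
  (13/6, 0) → C = 52/3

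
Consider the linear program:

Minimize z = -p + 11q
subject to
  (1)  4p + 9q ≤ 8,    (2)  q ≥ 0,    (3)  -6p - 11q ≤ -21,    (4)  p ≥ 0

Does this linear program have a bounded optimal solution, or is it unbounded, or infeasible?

infeasible

The boundaries 4p + 9q = 8 and q = 0 meet at (2, 0), but that point violates -6p - 11q ≤ -21. Every candidate vertex is excluded by some other constraint, so the feasible region is empty.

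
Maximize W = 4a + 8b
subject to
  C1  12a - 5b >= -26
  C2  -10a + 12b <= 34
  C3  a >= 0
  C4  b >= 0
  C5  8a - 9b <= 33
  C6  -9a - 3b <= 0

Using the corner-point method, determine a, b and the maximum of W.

Extreme points and W = 4a + 8b:
  (0, 17/6) → W = 68/3
  (117, 301/3) → W = 3812/3
  (0, 0) → W = 0
  (33/8, 0) → W = 33/2

At the optimal vertex, -10a + 12b = 34 and 8a - 9b = 33.
Solving simultaneously gives a = 117, b = 301/3.

a = 117, b = 301/3, maximum W = 3812/3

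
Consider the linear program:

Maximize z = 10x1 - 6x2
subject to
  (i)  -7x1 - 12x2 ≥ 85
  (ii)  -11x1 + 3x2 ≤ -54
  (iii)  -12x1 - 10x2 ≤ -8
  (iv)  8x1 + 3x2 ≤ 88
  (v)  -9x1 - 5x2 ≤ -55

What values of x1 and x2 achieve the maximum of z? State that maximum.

At the optimal vertex, -12x1 - 10x2 = -8 and 8x1 + 3x2 = 88.
Solving simultaneously gives x1 = 214/11, x2 = -248/11.

x1 = 214/11, x2 = -248/11, maximum z = 3628/11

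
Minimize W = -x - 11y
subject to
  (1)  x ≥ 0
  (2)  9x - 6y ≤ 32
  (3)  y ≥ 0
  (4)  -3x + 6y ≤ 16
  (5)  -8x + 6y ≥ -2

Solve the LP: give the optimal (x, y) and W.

Vertices and W = -x - 11y:
  (0, 0) → W = 0
  (0, 8/3) → W = -88/3
  (1/4, 0) → W = -1/4
  (18/5, 67/15) → W = -791/15

The binding constraints are -3x + 6y = 16 and -8x + 6y = -2.
Solving simultaneously gives x = 18/5, y = 67/15.

x = 18/5, y = 67/15, minimum W = -791/15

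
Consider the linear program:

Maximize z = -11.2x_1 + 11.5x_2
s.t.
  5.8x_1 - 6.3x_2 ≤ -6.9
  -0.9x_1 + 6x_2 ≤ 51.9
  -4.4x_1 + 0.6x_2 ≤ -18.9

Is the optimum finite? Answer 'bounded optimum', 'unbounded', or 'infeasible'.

Vertices and z = -11.2x_1 + 11.5x_2:
  (9519/971, 9827/971) → z = 63977/9710
  (4107/808, 2333/404) → z = 38303/4040
  (2409/431, 8179/862) → z = 400969/8620
The feasible region has finitely many vertices and no improving ray; the maximum is 400969/8620 at (2409/431, 8179/862).

bounded optimum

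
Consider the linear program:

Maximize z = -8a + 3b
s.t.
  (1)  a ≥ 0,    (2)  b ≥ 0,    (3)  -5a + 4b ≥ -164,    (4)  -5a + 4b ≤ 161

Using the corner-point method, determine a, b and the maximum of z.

Extreme points and z = -8a + 3b:
  (0, 0) → z = 0
  (0, 161/4) → z = 483/4
  (164/5, 0) → z = -1312/5
The feasible region is unbounded (it extends along (4, 5)), but z strictly decreases along every unbounded feasible direction, so there is no improving ray and the maximum is attained at a vertex.

The optimum lies where a = 0 and -5a + 4b = 161.
Solving simultaneously gives a = 0, b = 161/4.

a = 0, b = 161/4, maximum z = 483/4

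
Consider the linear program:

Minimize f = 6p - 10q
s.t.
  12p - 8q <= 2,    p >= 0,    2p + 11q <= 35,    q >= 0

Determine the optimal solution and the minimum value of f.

p = 0, q = 35/11, minimum f = -350/11

Vertices and f = 6p - 10q:
  (151/74, 104/37) → f = -587/37
  (1/6, 0) → f = 1
  (0, 35/11) → f = -350/11
  (0, 0) → f = 0

At the optimal vertex, p = 0 and 2p + 11q = 35.
Solving simultaneously gives p = 0, q = 35/11.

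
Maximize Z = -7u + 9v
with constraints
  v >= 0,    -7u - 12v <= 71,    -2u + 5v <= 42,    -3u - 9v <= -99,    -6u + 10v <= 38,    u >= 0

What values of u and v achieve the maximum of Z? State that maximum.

Corner points and Z = -7u + 9v:
  (33, 0) → Z = -231
  (23, 88/5) → Z = -13/5
  (54/7, 59/7) → Z = 153/7
The feasible region is unbounded (it extends along (1, 0), (5, 2)), but Z strictly decreases along every unbounded feasible direction, so there is no improving ray and the maximum is attained at a vertex.

u = 54/7, v = 59/7, maximum Z = 153/7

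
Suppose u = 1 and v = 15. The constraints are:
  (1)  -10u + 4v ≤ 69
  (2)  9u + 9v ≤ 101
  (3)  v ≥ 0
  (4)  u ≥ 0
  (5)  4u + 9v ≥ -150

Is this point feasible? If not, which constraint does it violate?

Constraint (2): 9u + 9v = 144, which is not ≤ 101. All other constraints are satisfied.

not feasible — violates (2)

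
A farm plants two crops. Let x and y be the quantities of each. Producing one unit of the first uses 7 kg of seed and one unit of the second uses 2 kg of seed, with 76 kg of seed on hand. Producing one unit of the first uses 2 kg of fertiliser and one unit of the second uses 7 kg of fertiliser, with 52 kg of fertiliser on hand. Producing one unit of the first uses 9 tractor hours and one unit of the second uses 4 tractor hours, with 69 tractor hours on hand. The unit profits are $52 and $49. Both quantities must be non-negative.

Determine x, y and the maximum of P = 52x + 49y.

x = 5, y = 6, maximum P = 554

The optimum lies where 2x + 7y = 52 and 9x + 4y = 69.
Solving simultaneously gives x = 5, y = 6.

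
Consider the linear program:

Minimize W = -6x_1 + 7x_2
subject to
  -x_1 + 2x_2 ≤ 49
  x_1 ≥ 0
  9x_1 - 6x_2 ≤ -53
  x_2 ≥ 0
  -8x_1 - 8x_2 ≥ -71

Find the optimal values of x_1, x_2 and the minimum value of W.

x_1 = 0, x_2 = 53/6, minimum W = 371/6

Extreme points and W = -6x_1 + 7x_2:
  (0, 53/6) → W = 371/6
  (0, 71/8) → W = 497/8
  (1/60, 1063/120) → W = 7429/120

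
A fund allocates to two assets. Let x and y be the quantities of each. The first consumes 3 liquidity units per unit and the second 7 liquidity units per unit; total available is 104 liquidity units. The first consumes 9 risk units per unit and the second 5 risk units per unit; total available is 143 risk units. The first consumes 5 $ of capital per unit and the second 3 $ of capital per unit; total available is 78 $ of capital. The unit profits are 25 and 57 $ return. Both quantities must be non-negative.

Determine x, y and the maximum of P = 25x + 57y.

Vertices and P = 25x + 57y:
  (0, 0) → P = 0
  (0, 104/7) → P = 5928/7
  (78/5, 0) → P = 390
  (9, 11) → P = 852

x = 9, y = 11, maximum P = 852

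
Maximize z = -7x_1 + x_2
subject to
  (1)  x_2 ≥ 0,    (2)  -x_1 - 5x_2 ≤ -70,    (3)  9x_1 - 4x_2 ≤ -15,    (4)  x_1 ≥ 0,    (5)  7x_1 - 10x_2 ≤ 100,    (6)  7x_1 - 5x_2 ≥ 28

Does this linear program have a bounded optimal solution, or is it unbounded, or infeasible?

The boundaries -x_1 - 5x_2 = -70 and 9x_1 - 4x_2 = -15 meet at (205/49, 645/49), but that point violates 7x_1 - 5x_2 ≥ 28. Every candidate vertex is excluded by some other constraint, so the feasible region is empty.

infeasible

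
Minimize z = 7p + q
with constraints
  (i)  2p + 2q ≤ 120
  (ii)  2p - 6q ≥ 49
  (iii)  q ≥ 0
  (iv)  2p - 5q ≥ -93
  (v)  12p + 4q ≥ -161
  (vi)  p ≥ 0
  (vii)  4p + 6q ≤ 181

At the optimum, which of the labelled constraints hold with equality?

(ii) and (iii)

Vertices and z = 7p + q:
  (49/2, 0) → z = 343/2
  (115/3, 83/18) → z = 4913/18
  (181/4, 0) → z = 1267/4

The minimum is at (49/2, 0). Substituting into each constraint, equality holds for (ii) and (iii); the remaining constraints have slack.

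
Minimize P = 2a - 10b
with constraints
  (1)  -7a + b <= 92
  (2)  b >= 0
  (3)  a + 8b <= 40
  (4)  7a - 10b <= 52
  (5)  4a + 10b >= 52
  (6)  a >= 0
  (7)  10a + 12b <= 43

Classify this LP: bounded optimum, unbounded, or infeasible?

infeasible

The boundaries b = 0 and a = 0 meet at (0, 0), but that point violates 4a + 10b ≥ 52. Every candidate vertex is excluded by some other constraint, so the feasible region is empty.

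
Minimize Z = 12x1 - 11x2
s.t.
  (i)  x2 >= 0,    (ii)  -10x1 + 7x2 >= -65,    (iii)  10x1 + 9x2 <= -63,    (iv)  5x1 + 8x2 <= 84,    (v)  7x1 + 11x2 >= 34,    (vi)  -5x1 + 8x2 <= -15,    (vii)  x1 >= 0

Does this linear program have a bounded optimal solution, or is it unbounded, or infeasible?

The boundaries x2 = 0 and -10x1 + 7x2 = -65 meet at (13/2, 0), but that point violates 10x1 + 9x2 ≤ -63. Every candidate vertex is excluded by some other constraint, so the feasible region is empty.

infeasible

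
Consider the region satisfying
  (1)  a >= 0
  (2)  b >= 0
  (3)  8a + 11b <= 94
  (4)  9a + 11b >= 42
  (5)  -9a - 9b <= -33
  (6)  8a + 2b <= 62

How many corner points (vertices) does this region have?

5

Pairwise boundary intersections that survive every other constraint:
  (0, 94/11)
  (0, 42/11)
  (14/3, 0)
  (31/4, 0)
  (247/36, 32/9)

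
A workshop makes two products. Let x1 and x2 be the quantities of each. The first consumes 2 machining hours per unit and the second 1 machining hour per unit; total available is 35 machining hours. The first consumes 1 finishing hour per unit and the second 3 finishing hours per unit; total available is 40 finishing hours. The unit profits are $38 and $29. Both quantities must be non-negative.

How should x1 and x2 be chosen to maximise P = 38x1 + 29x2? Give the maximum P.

x1 = 13, x2 = 9, maximum P = 755

Extreme points and P = 38x1 + 29x2:
  (0, 0) → P = 0
  (0, 40/3) → P = 1160/3
  (35/2, 0) → P = 665
  (13, 9) → P = 755

At the optimal vertex, 2x1 + x2 = 35 and x1 + 3x2 = 40.
Solving simultaneously gives x1 = 13, x2 = 9.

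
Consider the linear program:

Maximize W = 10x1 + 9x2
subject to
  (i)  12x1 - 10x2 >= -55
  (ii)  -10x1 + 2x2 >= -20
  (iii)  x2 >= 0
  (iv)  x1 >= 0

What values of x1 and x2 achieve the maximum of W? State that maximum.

Extreme points and W = 10x1 + 9x2:
  (155/38, 395/38) → W = 5105/38
  (0, 11/2) → W = 99/2
  (2, 0) → W = 20
  (0, 0) → W = 0

The binding constraints are 12x1 - 10x2 = -55 and -10x1 + 2x2 = -20.
Solving simultaneously gives x1 = 155/38, x2 = 395/38.

x1 = 155/38, x2 = 395/38, maximum W = 5105/38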